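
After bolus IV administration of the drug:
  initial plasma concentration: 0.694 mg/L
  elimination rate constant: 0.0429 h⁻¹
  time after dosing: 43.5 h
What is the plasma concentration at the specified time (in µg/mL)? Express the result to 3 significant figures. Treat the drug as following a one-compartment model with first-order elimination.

0.107 µg/mL

C = C₀ · e^(−k·t) = 0.6940 × e^(−0.04290 × 43.5)
  = 0.6940 × 0.1547 = 0.1074 mg/L
(0.1074 mg/L = 0.1074 µg/mL)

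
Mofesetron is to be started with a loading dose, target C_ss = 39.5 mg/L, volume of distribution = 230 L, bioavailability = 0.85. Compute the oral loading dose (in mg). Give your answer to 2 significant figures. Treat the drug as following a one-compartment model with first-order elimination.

LD = Css × Vd / F = 39.5 × 230 / 0.85 = 10690 mg

11000 mg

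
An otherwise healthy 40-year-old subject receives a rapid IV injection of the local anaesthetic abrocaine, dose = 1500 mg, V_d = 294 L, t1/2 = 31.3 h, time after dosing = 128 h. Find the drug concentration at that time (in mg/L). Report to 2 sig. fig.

0.30 mg/L

C₀ = Dose / Vd = 1500 / 294 = 5.102 mg/L
k = ln2 / t½ = 0.693147 / 31.3 = 0.02215 h⁻¹
C = C₀ · e^(−k·t) = 5.102 × e^(−0.02215 × 128)
  = 5.102 × 0.05871 = 0.2995 mg/L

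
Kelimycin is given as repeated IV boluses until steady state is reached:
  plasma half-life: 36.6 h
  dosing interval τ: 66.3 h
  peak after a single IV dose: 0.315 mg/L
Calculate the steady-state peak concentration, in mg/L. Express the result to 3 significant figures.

k = ln2 / t½ = 0.693147 / 36.6 = 0.01894 h⁻¹
e^(−kτ) = e^(−0.01894 × 66.3) = 0.2849
Accumulation ratio R = 1 / (1 − e^(−kτ)) = 1 / (1 − 0.2849) = 1.398
Steady-state peak = C₀ × R = 0.315 × 1.398 = 0.4404 mg/L

0.440 mg/L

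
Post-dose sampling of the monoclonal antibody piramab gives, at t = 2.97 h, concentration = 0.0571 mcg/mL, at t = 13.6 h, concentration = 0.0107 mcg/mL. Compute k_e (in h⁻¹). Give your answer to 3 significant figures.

0.158 h⁻¹

k = ln(C₁/C₂) / (t₂ − t₁) = ln(0.0571/0.0107) / (13.6 − 2.97)
  = 1.675 / 10.63 = 0.1576 h⁻¹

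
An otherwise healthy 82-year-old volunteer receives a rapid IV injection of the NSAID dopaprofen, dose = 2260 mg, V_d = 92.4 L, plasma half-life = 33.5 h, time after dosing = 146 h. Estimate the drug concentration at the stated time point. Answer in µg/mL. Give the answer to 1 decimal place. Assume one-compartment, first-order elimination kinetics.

1.2 µg/mL

C₀ = Dose / Vd = 2260 / 92.4 = 24.46 mg/L
k = ln2 / t½ = 0.693147 / 33.5 = 0.02069 h⁻¹
C = C₀ · e^(−k·t) = 24.46 × e^(−0.02069 × 146)
  = 24.46 × 0.04877 = 1.193 mg/L
(1.193 mg/L = 1.193 µg/mL)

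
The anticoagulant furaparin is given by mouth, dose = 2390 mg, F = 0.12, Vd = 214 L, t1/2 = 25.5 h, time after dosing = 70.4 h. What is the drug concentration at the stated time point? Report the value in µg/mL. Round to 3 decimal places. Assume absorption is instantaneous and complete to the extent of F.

0.198 µg/mL

Amount reaching circulation = F × Dose = 0.12 × 2390 = 286.8 mg
C₀ = F·Dose / Vd = 286.8 / 214 = 1.340 mg/L
k = ln2 / t½ = 0.693147 / 25.5 = 0.02718 h⁻¹
C = C₀ · e^(−k·t) = 1.340 × e^(−0.02718 × 70.4)
  = 1.340 × 0.1476 = 0.1978 mg/L
(0.1978 mg/L = 0.1978 µg/mL)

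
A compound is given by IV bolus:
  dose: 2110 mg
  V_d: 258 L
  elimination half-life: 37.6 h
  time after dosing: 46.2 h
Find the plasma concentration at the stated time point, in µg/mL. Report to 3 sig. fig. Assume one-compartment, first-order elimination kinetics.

C₀ = Dose / Vd = 2110 / 258 = 8.178 mg/L
k = ln2 / t½ = 0.693147 / 37.6 = 0.01843 h⁻¹
C = C₀ · e^(−k·t) = 8.178 × e^(−0.01843 × 46.2)
  = 8.178 × 0.4268 = 3.490 mg/L
(3.490 mg/L = 3.490 µg/mL)

3.49 µg/mL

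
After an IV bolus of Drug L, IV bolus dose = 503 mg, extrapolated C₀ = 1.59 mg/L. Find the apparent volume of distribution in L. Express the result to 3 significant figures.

316 L

Vd = Dose / C₀ = 503.0 / 1.59 = 316.4 L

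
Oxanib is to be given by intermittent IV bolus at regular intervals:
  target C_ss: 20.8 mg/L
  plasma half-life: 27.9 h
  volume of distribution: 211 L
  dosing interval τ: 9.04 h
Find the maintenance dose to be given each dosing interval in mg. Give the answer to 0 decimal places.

986 mg

k = ln2 / t½ = 0.693147 / 27.9 = 0.02484 h⁻¹
CL = k × Vd = 0.02484 × 211 = 5.241 L/h
At steady state, Dose/τ = Css × CL.
Dose = Css × CL × τ = 20.8 × 5.241 × 9.04 = 985.5 mg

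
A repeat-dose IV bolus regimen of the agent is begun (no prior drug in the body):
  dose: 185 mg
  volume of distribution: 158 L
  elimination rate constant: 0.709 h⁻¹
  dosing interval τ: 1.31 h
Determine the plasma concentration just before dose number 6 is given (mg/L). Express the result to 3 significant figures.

0.757 mg/L

C₀ per dose = Dose / Vd = 185 / 158 = 1.171 mg/L
Fraction remaining after one interval: r = e^(−kτ) = e^(−0.7090 × 1.31) = 0.3950
Before dose 6, 5 doses have been given (aged 1τ, 2τ, 3τ, 4τ, 5τ).
C_trough = C₀ × (r + r² + … + r^5) = C₀ × r(1−r^5)/(1−r)
        = 1.171 × 0.3950 × (1 − 0.009616) / (1 − 0.3950) = 0.7572 mg/L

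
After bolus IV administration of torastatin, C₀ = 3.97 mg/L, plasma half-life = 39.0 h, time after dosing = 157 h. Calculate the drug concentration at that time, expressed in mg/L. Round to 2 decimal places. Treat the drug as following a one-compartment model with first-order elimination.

k = ln2 / t½ = 0.693147 / 39.0 = 0.01777 h⁻¹
C = C₀ · e^(−k·t) = 3.970 × e^(−0.01777 × 157)
  = 3.970 × 0.06143 = 0.2439 mg/L

0.24 mg/L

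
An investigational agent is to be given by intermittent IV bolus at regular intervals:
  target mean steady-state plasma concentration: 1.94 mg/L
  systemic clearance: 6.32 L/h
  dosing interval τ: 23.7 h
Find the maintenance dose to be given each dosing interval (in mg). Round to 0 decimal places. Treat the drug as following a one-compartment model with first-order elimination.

291 mg

At steady state, Dose/τ = Css × CL.
Dose = Css × CL × τ = 1.94 × 6.320 × 23.7 = 290.6 mg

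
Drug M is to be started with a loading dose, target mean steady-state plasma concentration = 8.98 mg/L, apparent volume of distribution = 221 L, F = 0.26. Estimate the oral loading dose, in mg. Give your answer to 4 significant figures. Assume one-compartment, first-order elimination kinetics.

7633 mg

LD = Css × Vd / F = 8.98 × 221 / 0.26 = 7633 mg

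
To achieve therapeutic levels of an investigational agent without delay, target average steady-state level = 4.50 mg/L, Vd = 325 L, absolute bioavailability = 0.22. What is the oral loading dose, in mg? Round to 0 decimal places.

LD = Css × Vd / F = 4.50 × 325 / 0.22 = 6648 mg

6648 mg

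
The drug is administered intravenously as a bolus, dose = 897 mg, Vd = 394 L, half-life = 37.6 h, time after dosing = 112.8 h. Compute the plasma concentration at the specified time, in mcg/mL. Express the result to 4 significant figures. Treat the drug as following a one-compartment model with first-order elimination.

C₀ = Dose / Vd = 897.0 / 394 = 2.277 mg/L
k = ln2 / t½ = 0.693147 / 37.6 = 0.01843 h⁻¹
t / t½ = 112.8 / 37.6 = 3 half-lives
C = C₀ × (1/2)^3 = 2.277 × 0.1250 = 0.2846 mg/L
(0.2846 mg/L = 0.2846 mcg/mL)

0.2846 mcg/mL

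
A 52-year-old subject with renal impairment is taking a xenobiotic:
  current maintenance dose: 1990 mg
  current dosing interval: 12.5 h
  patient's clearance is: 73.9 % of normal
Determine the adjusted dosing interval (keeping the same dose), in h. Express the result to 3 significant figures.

16.9 h

To keep the same average steady-state level, dosing rate must scale with clearance.
CL ratio = 73.9 / 100 = 0.7390
New interval (same dose) = 12.5 / 0.7390 = 16.91 h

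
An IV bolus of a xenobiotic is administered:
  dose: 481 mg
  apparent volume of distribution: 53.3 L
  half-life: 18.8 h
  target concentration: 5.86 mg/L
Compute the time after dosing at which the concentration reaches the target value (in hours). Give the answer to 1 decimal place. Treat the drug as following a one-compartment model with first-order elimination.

C₀ = Dose / Vd = 481.0 / 53.3 = 9.024 mg/L
k = ln2 / t½ = 0.693147 / 18.8 = 0.03687 h⁻¹
t = ln(C₀ / C) / k = ln(9.024 / 5.86) / 0.03687
  = ln(1.540) / 0.03687 = 0.4318 / 0.03687 = 11.71 h

11.7 h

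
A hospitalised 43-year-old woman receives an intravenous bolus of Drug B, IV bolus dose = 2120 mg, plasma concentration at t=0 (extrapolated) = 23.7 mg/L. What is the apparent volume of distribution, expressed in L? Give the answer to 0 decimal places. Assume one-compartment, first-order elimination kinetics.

89 L

Vd = Dose / C₀ = 2120 / 23.7 = 89.45 L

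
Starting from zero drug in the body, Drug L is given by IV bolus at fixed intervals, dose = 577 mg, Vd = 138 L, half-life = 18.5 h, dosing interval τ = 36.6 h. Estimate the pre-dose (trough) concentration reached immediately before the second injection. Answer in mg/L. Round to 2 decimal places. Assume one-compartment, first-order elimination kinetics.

C₀ per dose = Dose / Vd = 577 / 138 = 4.181 mg/L
k = ln2 / t½ = 0.693147 / 18.5 = 0.03747 h⁻¹
Fraction remaining after one interval: r = e^(−kτ) = e^(−0.03747 × 36.6) = 0.2538
Before dose 2, 1 dose has been given (aged 1τ).
C_trough = C₀ × r = 4.181 × 0.2538 = 1.061 mg/L

1.06 mg/L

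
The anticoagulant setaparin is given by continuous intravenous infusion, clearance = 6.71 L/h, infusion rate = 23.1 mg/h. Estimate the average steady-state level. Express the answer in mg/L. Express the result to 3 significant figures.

3.44 mg/L

At steady state Css = R₀ / CL = 23.1 / 6.710 = 3.443 mg/L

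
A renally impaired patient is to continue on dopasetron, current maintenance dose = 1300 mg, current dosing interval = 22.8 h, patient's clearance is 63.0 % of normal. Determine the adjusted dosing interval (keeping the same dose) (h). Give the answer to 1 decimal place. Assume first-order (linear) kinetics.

36.2 h

To keep the same average steady-state level, dosing rate must scale with clearance.
CL ratio = 63.0 / 100 = 0.6300
New interval (same dose) = 22.8 / 0.6300 = 36.19 h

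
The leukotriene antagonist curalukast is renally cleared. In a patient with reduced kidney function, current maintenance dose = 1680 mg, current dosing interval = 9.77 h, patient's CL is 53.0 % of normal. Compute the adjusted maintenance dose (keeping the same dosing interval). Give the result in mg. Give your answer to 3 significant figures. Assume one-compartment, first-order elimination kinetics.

890 mg

To keep the same average steady-state level, dosing rate must scale with clearance.
CL ratio = 53.0 / 100 = 0.5300
New dose (same interval) = 1680 × 0.5300 = 890.4 mg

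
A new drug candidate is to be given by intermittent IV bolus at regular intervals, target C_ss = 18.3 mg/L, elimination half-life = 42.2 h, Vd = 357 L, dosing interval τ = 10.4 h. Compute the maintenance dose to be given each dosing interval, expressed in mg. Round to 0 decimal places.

k = ln2 / t½ = 0.693147 / 42.2 = 0.01643 h⁻¹
CL = k × Vd = 0.01643 × 357 = 5.866 L/h
At steady state, Dose/τ = Css × CL.
Dose = Css × CL × τ = 18.3 × 5.866 × 10.4 = 1116 mg

1116 mg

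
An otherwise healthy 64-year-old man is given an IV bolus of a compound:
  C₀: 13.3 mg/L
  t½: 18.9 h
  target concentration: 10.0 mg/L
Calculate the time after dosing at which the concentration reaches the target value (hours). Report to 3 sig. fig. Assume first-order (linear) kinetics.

k = ln2 / t½ = 0.693147 / 18.9 = 0.03667 h⁻¹
t = ln(C₀ / C) / k = ln(13.30 / 10.0) / 0.03667
  = ln(1.330) / 0.03667 = 0.2852 / 0.03667 = 7.777 h

7.78 h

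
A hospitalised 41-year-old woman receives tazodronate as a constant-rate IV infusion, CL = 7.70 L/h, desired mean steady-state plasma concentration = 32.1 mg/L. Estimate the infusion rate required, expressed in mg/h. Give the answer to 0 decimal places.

At steady state, infusion rate R₀ = Css × CL = 32.1 × 7.700 = 247.2 mg/h

247 mg/h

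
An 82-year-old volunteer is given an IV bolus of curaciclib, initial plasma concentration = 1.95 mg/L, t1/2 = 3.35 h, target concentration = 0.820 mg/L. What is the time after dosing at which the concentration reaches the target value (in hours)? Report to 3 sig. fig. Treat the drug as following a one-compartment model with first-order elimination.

k = ln2 / t½ = 0.693147 / 3.35 = 0.2069 h⁻¹
t = ln(C₀ / C) / k = ln(1.950 / 0.820) / 0.2069
  = ln(2.378) / 0.2069 = 0.8663 / 0.2069 = 4.187 h

4.19 h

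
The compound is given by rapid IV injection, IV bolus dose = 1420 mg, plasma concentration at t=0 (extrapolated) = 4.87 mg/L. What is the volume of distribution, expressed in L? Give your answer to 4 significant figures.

Vd = Dose / C₀ = 1420 / 4.87 = 291.6 L

291.6 L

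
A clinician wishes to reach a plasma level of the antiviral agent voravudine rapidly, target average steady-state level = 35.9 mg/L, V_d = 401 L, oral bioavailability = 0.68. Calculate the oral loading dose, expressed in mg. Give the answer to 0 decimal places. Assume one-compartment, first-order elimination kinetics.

21170 mg

LD = Css × Vd / F = 35.9 × 401 / 0.68 = 21170 mg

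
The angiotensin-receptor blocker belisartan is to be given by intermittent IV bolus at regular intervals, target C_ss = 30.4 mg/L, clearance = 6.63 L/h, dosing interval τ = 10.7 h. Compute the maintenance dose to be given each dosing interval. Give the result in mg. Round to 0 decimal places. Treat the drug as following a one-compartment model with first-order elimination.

At steady state, Dose/τ = Css × CL.
Dose = Css × CL × τ = 30.4 × 6.630 × 10.7 = 2157 mg

2157 mg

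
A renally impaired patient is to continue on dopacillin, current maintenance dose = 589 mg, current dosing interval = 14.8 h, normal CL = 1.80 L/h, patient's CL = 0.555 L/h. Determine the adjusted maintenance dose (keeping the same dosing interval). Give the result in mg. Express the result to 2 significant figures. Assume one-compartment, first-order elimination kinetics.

To keep the same average steady-state level, dosing rate must scale with clearance.
CL ratio = 0.555 / 1.80 = 0.3083
New dose (same interval) = 589 × 0.3083 = 181.6 mg

180 mg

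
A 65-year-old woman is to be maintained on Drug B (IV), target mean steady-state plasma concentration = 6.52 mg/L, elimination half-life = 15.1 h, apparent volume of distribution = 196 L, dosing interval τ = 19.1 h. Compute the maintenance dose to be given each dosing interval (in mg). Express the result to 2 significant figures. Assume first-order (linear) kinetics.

k = ln2 / t½ = 0.693147 / 15.1 = 0.04590 h⁻¹
CL = k × Vd = 0.04590 × 196 = 8.996 L/h
At steady state, Dose/τ = Css × CL.
Dose = Css × CL × τ = 6.52 × 8.996 × 19.1 = 1120 mg

1100 mg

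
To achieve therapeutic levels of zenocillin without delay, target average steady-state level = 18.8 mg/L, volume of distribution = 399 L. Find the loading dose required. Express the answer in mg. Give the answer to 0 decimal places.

7501 mg

LD = Css × Vd = 18.8 × 399 = 7501 mg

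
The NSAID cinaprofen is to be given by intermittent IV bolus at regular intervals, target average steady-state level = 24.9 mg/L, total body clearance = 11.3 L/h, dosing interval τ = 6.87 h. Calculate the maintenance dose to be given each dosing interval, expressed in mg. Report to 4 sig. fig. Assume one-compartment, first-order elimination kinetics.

1933 mg

At steady state, Dose/τ = Css × CL.
Dose = Css × CL × τ = 24.9 × 11.30 × 6.87 = 1933 mg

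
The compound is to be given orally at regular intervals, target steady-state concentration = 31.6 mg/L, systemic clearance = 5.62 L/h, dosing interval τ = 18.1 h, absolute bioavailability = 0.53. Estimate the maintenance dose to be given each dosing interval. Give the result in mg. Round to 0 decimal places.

At steady state, F × (Dose/τ) = Css × CL.
Dose = Css × CL × τ / F = 31.6 × 5.620 × 18.1 / 0.53 = 6065 mg

6065 mg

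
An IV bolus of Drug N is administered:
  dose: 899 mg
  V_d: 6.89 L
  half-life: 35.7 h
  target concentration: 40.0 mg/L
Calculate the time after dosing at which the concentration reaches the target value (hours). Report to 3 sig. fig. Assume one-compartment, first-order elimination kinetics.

60.9 h

C₀ = Dose / Vd = 899.0 / 6.89 = 130.5 mg/L
k = ln2 / t½ = 0.693147 / 35.7 = 0.01942 h⁻¹
t = ln(C₀ / C) / k = ln(130.5 / 40.0) / 0.01942
  = ln(3.263) / 0.01942 = 1.183 / 0.01942 = 60.92 h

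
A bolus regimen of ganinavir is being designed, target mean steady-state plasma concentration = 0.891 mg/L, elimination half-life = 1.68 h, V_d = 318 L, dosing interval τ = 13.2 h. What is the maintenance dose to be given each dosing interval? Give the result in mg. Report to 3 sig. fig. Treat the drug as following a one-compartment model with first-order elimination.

1540 mg

k = ln2 / t½ = 0.693147 / 1.68 = 0.4126 h⁻¹
CL = k × Vd = 0.4126 × 318 = 131.2 L/h
At steady state, Dose/τ = Css × CL.
Dose = Css × CL × τ = 0.891 × 131.2 × 13.2 = 1543 mg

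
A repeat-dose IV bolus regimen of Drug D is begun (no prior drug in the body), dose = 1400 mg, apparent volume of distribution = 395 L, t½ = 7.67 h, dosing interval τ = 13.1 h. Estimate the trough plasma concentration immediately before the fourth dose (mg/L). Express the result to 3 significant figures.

C₀ per dose = Dose / Vd = 1400 / 395 = 3.544 mg/L
k = ln2 / t½ = 0.693147 / 7.67 = 0.09037 h⁻¹
Fraction remaining after one interval: r = e^(−kτ) = e^(−0.09037 × 13.1) = 0.3061
Before dose 4, 3 doses have been given (aged 1τ, 2τ, 3τ).
C_trough = C₀ × (r + r² + … + r^3) = C₀ × r(1−r^3)/(1−r)
        = 3.544 × 0.3061 × (1 − 0.02868) / (1 − 0.3061) = 1.519 mg/L

1.52 mg/L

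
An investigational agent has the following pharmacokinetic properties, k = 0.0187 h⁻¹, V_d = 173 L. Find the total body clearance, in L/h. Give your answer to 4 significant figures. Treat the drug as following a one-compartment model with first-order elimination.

CL = k × Vd = 0.0187 × 173 = 3.235 L/h

3.235 L/h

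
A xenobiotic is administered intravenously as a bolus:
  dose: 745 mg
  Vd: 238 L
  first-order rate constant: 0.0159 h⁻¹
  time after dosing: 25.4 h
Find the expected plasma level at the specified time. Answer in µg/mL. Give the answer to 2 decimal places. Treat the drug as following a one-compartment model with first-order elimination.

2.09 µg/mL

C₀ = Dose / Vd = 745.0 / 238 = 3.130 mg/L
C = C₀ · e^(−k·t) = 3.130 × e^(−0.01590 × 25.4)
  = 3.130 × 0.6677 = 2.090 mg/L
(2.090 mg/L = 2.090 µg/mL)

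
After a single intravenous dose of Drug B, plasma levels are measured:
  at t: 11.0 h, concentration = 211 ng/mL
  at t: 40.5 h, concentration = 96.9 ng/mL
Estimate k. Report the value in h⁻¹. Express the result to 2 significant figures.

k = ln(C₁/C₂) / (t₂ − t₁) = ln(211/96.9) / (40.5 − 11.0)
  = 0.7782 / 29.50 = 0.02638 h⁻¹

0.026 h⁻¹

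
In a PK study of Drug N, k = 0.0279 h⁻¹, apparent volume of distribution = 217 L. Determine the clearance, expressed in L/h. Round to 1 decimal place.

CL = k × Vd = 0.0279 × 217 = 6.054 L/h

6.1 L/h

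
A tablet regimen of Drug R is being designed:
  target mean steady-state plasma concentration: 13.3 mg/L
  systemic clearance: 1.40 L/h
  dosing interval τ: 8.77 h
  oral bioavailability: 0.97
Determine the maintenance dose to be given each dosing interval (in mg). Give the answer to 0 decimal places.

168 mg

At steady state, F × (Dose/τ) = Css × CL.
Dose = Css × CL × τ / F = 13.3 × 1.400 × 8.77 / 0.97 = 168.3 mg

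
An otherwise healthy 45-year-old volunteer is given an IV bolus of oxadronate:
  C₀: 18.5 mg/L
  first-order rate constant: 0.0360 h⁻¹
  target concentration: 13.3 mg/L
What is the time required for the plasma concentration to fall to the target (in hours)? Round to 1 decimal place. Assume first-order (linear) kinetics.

t = ln(C₀ / C) / k = ln(18.50 / 13.3) / 0.03600
  = ln(1.391) / 0.03600 = 0.3300 / 0.03600 = 9.167 h

9.2 h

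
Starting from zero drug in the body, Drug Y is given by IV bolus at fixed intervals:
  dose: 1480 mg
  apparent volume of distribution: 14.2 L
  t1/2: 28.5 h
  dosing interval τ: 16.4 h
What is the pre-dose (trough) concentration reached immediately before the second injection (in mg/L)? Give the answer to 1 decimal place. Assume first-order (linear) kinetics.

C₀ per dose = Dose / Vd = 1480 / 14.2 = 104.2 mg/L
k = ln2 / t½ = 0.693147 / 28.5 = 0.02432 h⁻¹
Fraction remaining after one interval: r = e^(−kτ) = e^(−0.02432 × 16.4) = 0.6711
Before dose 2, 1 dose has been given (aged 1τ).
C_trough = C₀ × r = 104.2 × 0.6711 = 69.93 mg/L

69.9 mg/L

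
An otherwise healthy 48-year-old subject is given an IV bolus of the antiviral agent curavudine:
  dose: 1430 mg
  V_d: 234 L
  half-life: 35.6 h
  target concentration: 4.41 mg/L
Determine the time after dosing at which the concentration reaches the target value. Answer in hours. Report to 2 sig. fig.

C₀ = Dose / Vd = 1430 / 234 = 6.111 mg/L
k = ln2 / t½ = 0.693147 / 35.6 = 0.01947 h⁻¹
t = ln(C₀ / C) / k = ln(6.111 / 4.41) / 0.01947
  = ln(1.386) / 0.01947 = 0.3264 / 0.01947 = 16.76 h

17 h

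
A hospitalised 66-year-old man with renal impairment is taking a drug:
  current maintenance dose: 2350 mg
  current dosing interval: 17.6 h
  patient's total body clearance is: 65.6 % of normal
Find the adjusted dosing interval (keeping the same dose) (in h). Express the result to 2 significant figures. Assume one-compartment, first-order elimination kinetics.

27 h

To keep the same average steady-state level, dosing rate must scale with clearance.
CL ratio = 65.6 / 100 = 0.6560
New interval (same dose) = 17.6 / 0.6560 = 26.83 h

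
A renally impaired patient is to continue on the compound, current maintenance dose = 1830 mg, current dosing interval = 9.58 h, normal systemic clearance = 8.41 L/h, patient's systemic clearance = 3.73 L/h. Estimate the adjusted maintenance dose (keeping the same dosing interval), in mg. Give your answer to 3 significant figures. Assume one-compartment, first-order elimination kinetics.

To keep the same average steady-state level, dosing rate must scale with clearance.
CL ratio = 3.73 / 8.41 = 0.4435
New dose (same interval) = 1830 × 0.4435 = 811.6 mg

812 mg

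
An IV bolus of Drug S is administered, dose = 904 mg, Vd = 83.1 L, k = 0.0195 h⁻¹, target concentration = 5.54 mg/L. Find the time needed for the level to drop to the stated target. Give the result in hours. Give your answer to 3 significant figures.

34.6 h

C₀ = Dose / Vd = 904.0 / 83.1 = 10.88 mg/L
t = ln(C₀ / C) / k = ln(10.88 / 5.54) / 0.01950
  = ln(1.964) / 0.01950 = 0.6750 / 0.01950 = 34.62 h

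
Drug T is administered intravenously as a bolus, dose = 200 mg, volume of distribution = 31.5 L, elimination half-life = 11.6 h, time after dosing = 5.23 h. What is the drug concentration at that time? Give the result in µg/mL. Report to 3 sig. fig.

C₀ = Dose / Vd = 200.0 / 31.5 = 6.349 mg/L
k = ln2 / t½ = 0.693147 / 11.6 = 0.05975 h⁻¹
C = C₀ · e^(−k·t) = 6.349 × e^(−0.05975 × 5.23)
  = 6.349 × 0.7316 = 4.645 mg/L
(4.645 mg/L = 4.645 µg/mL)

4.65 µg/mL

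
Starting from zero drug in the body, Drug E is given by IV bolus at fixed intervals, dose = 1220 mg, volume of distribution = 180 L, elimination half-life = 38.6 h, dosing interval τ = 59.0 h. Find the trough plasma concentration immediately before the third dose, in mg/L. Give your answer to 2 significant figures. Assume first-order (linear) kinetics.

C₀ per dose = Dose / Vd = 1220 / 180 = 6.778 mg/L
k = ln2 / t½ = 0.693147 / 38.6 = 0.01796 h⁻¹
Fraction remaining after one interval: r = e^(−kτ) = e^(−0.01796 × 59.0) = 0.3466
Before dose 3, 2 doses have been given (aged 1τ, 2τ).
C_trough = C₀ × (r + r²) = 6.778 × (0.3466 + 0.1201) = 3.163 mg/L

3.2 mg/L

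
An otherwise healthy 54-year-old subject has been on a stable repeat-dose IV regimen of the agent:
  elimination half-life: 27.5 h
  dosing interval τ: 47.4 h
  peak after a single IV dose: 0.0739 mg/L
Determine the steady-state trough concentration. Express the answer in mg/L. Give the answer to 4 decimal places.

k = ln2 / t½ = 0.693147 / 27.5 = 0.02521 h⁻¹
e^(−kτ) = e^(−0.02521 × 47.4) = 0.3027
Accumulation ratio R = 1 / (1 − e^(−kτ)) = 1 / (1 − 0.3027) = 1.434
Steady-state trough = C₀ × R × e^(−kτ) = 0.0739 × 1.434 × 0.3027 = 0.03208 mg/L

0.0321 mg/L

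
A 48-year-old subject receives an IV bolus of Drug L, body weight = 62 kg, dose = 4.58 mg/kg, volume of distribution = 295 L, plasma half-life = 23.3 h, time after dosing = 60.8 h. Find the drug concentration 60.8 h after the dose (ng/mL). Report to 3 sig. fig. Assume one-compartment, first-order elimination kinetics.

Total dose = 4.58 × 62 = 284.0 mg
C₀ = Dose / Vd = 284.0 / 295 = 0.9627 mg/L
k = ln2 / t½ = 0.693147 / 23.3 = 0.02975 h⁻¹
C = C₀ · e^(−k·t) = 0.9627 × e^(−0.02975 × 60.8)
  = 0.9627 × 0.1639 = 0.1578 mg/L
Convert: 0.1578 mg/L × 1000 = 157.8 ng/mL

158 ng/mL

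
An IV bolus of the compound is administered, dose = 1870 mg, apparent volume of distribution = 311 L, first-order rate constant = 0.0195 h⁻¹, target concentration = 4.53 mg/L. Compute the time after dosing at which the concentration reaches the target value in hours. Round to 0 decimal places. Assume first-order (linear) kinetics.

15 h

C₀ = Dose / Vd = 1870 / 311 = 6.013 mg/L
t = ln(C₀ / C) / k = ln(6.013 / 4.53) / 0.01950
  = ln(1.327) / 0.01950 = 0.2829 / 0.01950 = 14.51 h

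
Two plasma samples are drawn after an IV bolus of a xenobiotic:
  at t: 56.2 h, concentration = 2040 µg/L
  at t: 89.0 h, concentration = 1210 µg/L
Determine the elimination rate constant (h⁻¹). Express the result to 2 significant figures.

k = ln(C₁/C₂) / (t₂ − t₁) = ln(2040/1210) / (89.0 − 56.2)
  = 0.5223 / 32.80 = 0.01592 h⁻¹

0.016 h⁻¹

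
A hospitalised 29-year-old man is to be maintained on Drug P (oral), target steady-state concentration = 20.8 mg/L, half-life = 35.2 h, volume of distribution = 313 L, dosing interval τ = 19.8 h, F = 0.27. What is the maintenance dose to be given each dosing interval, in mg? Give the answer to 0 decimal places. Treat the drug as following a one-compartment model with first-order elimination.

9401 mg

k = ln2 / t½ = 0.693147 / 35.2 = 0.01969 h⁻¹
CL = k × Vd = 0.01969 × 313 = 6.163 L/h
At steady state, F × (Dose/τ) = Css × CL.
Dose = Css × CL × τ / F = 20.8 × 6.163 × 19.8 / 0.27 = 9401 mg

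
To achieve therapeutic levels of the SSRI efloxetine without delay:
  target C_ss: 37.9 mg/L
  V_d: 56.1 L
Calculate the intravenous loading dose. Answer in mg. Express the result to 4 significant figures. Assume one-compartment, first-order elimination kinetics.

2126 mg

LD = Css × Vd = 37.9 × 56.1 = 2126 mg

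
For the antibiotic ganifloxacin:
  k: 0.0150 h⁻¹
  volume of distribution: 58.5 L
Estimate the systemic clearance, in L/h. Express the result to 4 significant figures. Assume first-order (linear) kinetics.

0.8775 L/h

CL = k × Vd = 0.0150 × 58.5 = 0.8775 L/h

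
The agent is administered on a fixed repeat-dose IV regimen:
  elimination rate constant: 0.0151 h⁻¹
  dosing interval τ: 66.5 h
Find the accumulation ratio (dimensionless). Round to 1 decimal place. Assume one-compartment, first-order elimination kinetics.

1.6

e^(−kτ) = e^(−0.01510 × 66.5) = 0.3664
Accumulation ratio R = 1 / (1 − e^(−kτ)) = 1 / (1 − 0.3664) = 1.578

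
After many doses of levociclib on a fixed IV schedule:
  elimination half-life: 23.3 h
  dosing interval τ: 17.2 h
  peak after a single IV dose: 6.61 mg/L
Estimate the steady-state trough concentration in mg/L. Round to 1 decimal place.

9.9 mg/L

k = ln2 / t½ = 0.693147 / 23.3 = 0.02975 h⁻¹
e^(−kτ) = e^(−0.02975 × 17.2) = 0.5995
Accumulation ratio R = 1 / (1 − e^(−kτ)) = 1 / (1 − 0.5995) = 2.497
Steady-state trough = C₀ × R × e^(−kτ) = 6.61 × 2.497 × 0.5995 = 9.895 mg/L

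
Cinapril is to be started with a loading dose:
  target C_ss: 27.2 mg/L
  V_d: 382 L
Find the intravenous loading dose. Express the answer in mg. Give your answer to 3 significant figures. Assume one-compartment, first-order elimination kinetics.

LD = Css × Vd = 27.2 × 382 = 10390 mg

10400 mg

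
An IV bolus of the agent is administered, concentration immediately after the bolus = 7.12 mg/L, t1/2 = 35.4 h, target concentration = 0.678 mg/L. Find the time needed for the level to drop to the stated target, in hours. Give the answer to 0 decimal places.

k = ln2 / t½ = 0.693147 / 35.4 = 0.01958 h⁻¹
t = ln(C₀ / C) / k = ln(7.120 / 0.678) / 0.01958
  = ln(10.50) / 0.01958 = 2.351 / 0.01958 = 120.1 h

120 h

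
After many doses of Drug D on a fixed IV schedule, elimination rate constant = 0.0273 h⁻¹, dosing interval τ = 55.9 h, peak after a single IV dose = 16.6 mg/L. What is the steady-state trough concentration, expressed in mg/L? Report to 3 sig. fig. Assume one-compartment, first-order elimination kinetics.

4.61 mg/L

e^(−kτ) = e^(−0.02730 × 55.9) = 0.2174
Accumulation ratio R = 1 / (1 − e^(−kτ)) = 1 / (1 − 0.2174) = 1.278
Steady-state trough = C₀ × R × e^(−kτ) = 16.6 × 1.278 × 0.2174 = 4.612 mg/L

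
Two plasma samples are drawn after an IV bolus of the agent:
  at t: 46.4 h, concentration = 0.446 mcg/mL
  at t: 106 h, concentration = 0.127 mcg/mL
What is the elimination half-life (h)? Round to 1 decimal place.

32.9 h

k = ln(C₁/C₂) / (t₂ − t₁) = ln(0.446/0.127) / (106 − 46.4)
  = 1.256 / 59.60 = 0.02107 h⁻¹
t½ = ln2 / k = 0.693147 / 0.02107 = 32.90 h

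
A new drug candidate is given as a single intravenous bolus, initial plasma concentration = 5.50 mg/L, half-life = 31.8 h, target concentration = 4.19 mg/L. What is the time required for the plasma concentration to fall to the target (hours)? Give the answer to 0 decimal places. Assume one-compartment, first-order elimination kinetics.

12 h

k = ln2 / t½ = 0.693147 / 31.8 = 0.02180 h⁻¹
t = ln(C₀ / C) / k = ln(5.500 / 4.19) / 0.02180
  = ln(1.313) / 0.02180 = 0.2723 / 0.02180 = 12.49 h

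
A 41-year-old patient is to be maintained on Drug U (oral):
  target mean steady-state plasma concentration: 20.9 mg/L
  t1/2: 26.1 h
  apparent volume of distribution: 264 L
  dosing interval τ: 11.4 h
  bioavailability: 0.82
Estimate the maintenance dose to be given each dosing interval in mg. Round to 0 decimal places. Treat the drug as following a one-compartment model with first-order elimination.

2037 mg

k = ln2 / t½ = 0.693147 / 26.1 = 0.02656 h⁻¹
CL = k × Vd = 0.02656 × 264 = 7.012 L/h
At steady state, F × (Dose/τ) = Css × CL.
Dose = Css × CL × τ / F = 20.9 × 7.012 × 11.4 / 0.82 = 2037 mg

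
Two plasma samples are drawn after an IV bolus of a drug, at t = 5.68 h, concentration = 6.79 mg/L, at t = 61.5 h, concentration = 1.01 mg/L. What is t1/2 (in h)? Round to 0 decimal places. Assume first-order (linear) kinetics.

20 h

k = ln(C₁/C₂) / (t₂ − t₁) = ln(6.79/1.01) / (61.5 − 5.68)
  = 1.906 / 55.82 = 0.03415 h⁻¹
t½ = ln2 / k = 0.693147 / 0.03415 = 20.30 h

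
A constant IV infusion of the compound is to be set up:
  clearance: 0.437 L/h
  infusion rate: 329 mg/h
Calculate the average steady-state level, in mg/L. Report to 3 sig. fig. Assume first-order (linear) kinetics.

753 mg/L

At steady state Css = R₀ / CL = 329 / 0.4370 = 752.9 mg/L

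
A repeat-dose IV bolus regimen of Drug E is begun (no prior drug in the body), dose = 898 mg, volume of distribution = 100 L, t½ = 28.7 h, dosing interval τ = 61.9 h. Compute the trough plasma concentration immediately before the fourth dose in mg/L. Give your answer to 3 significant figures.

2.57 mg/L

C₀ per dose = Dose / Vd = 898 / 100 = 8.980 mg/L
k = ln2 / t½ = 0.693147 / 28.7 = 0.02415 h⁻¹
Fraction remaining after one interval: r = e^(−kτ) = e^(−0.02415 × 61.9) = 0.2243
Before dose 4, 3 doses have been given (aged 1τ, 2τ, 3τ).
C_trough = C₀ × (r + r² + … + r^3) = C₀ × r(1−r^3)/(1−r)
        = 8.980 × 0.2243 × (1 − 0.01128) / (1 − 0.2243) = 2.567 mg/L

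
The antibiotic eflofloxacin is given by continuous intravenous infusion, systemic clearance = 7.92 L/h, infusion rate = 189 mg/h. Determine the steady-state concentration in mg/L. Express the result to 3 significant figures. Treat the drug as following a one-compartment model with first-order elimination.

23.9 mg/L

At steady state Css = R₀ / CL = 189 / 7.920 = 23.86 mg/L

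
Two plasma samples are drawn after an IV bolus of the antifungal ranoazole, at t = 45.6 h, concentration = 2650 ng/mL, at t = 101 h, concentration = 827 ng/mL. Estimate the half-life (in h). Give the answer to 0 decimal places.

33 h

k = ln(C₁/C₂) / (t₂ − t₁) = ln(2650/827) / (101 − 45.6)
  = 1.165 / 55.40 = 0.02103 h⁻¹
t½ = ln2 / k = 0.693147 / 0.02103 = 32.96 h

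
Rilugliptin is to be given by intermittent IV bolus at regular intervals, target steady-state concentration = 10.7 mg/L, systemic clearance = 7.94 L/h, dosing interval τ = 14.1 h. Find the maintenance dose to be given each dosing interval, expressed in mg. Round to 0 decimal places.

At steady state, Dose/τ = Css × CL.
Dose = Css × CL × τ = 10.7 × 7.940 × 14.1 = 1198 mg

1198 mg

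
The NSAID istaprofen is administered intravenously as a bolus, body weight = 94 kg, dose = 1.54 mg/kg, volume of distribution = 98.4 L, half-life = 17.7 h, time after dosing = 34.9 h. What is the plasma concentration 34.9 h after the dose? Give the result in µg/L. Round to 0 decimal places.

375 µg/L

Total dose = 1.54 × 94 = 144.8 mg
C₀ = Dose / Vd = 144.8 / 98.4 = 1.472 mg/L
k = ln2 / t½ = 0.693147 / 17.7 = 0.03916 h⁻¹
C = C₀ · e^(−k·t) = 1.472 × e^(−0.03916 × 34.9)
  = 1.472 × 0.2550 = 0.3754 mg/L
Convert: 0.3754 mg/L × 1000 = 375.4 µg/L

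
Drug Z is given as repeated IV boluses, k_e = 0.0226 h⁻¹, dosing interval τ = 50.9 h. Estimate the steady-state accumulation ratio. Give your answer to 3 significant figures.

1.46

e^(−kτ) = e^(−0.02260 × 50.9) = 0.3165
Accumulation ratio R = 1 / (1 − e^(−kτ)) = 1 / (1 − 0.3165) = 1.463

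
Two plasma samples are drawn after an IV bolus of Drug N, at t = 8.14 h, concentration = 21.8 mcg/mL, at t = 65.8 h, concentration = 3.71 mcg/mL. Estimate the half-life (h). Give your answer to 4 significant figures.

k = ln(C₁/C₂) / (t₂ − t₁) = ln(21.8/3.71) / (65.8 − 8.14)
  = 1.771 / 57.66 = 0.03071 h⁻¹
t½ = ln2 / k = 0.693147 / 0.03071 = 22.57 h

22.57 h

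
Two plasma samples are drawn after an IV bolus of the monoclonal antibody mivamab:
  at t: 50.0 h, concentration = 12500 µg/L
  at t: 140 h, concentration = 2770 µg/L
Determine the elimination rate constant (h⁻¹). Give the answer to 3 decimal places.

0.017 h⁻¹

k = ln(C₁/C₂) / (t₂ − t₁) = ln(12500/2770) / (140 − 50.0)
  = 1.507 / 90.00 = 0.01674 h⁻¹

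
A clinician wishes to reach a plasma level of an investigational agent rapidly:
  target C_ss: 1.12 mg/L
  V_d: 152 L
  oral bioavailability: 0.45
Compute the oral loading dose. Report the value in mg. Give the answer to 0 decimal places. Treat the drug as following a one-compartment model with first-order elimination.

378 mg

LD = Css × Vd / F = 1.12 × 152 / 0.45 = 378.3 mg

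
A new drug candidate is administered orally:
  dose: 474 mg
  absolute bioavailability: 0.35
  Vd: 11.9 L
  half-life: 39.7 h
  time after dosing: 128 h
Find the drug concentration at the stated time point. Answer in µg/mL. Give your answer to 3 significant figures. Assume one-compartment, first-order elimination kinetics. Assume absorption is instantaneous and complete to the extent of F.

1.49 µg/mL

Amount reaching circulation = F × Dose = 0.35 × 474.0 = 165.9 mg
C₀ = F·Dose / Vd = 165.9 / 11.9 = 13.94 mg/L
k = ln2 / t½ = 0.693147 / 39.7 = 0.01746 h⁻¹
C = C₀ · e^(−k·t) = 13.94 × e^(−0.01746 × 128)
  = 13.94 × 0.1070 = 1.492 mg/L
(1.492 mg/L = 1.492 µg/mL)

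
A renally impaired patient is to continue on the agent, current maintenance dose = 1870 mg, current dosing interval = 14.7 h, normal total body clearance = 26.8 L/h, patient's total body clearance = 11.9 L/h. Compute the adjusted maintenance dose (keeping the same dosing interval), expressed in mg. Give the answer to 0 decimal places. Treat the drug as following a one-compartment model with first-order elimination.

830 mg

To keep the same average steady-state level, dosing rate must scale with clearance.
CL ratio = 11.9 / 26.8 = 0.4440
New dose (same interval) = 1870 × 0.4440 = 830.3 mg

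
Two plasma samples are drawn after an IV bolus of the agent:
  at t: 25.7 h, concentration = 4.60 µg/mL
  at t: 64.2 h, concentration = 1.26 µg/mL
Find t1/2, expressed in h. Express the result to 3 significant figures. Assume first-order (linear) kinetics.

20.6 h

k = ln(C₁/C₂) / (t₂ − t₁) = ln(4.60/1.26) / (64.2 − 25.7)
  = 1.295 / 38.50 = 0.03364 h⁻¹
t½ = ln2 / k = 0.693147 / 0.03364 = 20.60 h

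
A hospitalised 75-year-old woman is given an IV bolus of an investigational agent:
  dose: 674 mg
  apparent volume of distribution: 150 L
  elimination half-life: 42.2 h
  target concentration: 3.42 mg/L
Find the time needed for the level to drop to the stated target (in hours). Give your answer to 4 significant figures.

16.62 h

C₀ = Dose / Vd = 674.0 / 150 = 4.493 mg/L
k = ln2 / t½ = 0.693147 / 42.2 = 0.01643 h⁻¹
t = ln(C₀ / C) / k = ln(4.493 / 3.42) / 0.01643
  = ln(1.314) / 0.01643 = 0.2731 / 0.01643 = 16.62 h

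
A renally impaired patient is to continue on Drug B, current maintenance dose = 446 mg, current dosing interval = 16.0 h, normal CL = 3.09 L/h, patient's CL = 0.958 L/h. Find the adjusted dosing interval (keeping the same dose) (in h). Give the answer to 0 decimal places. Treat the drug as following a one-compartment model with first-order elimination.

To keep the same average steady-state level, dosing rate must scale with clearance.
CL ratio = 0.958 / 3.09 = 0.3100
New interval (same dose) = 16.0 / 0.3100 = 51.61 h

52 h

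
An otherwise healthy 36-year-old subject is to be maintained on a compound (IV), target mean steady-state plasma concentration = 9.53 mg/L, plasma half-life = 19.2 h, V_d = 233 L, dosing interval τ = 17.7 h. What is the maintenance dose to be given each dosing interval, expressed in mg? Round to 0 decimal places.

1419 mg

k = ln2 / t½ = 0.693147 / 19.2 = 0.03610 h⁻¹
CL = k × Vd = 0.03610 × 233 = 8.411 L/h
At steady state, Dose/τ = Css × CL.
Dose = Css × CL × τ = 9.53 × 8.411 × 17.7 = 1419 mg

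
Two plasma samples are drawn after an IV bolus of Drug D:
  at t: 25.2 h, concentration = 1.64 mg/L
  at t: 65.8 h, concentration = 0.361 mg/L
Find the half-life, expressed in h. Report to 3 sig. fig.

k = ln(C₁/C₂) / (t₂ − t₁) = ln(1.64/0.361) / (65.8 − 25.2)
  = 1.514 / 40.60 = 0.03729 h⁻¹
t½ = ln2 / k = 0.693147 / 0.03729 = 18.59 h

18.6 h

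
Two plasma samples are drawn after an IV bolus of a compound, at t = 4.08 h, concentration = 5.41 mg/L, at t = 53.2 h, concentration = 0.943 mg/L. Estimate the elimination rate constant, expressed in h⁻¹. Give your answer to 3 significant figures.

0.0356 h⁻¹

k = ln(C₁/C₂) / (t₂ − t₁) = ln(5.41/0.943) / (53.2 − 4.08)
  = 1.747 / 49.12 = 0.03557 h⁻¹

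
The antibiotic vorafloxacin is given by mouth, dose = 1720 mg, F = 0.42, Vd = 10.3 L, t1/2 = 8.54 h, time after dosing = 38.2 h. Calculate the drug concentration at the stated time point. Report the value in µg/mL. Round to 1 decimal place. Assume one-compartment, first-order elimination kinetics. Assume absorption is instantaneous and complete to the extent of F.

3.2 µg/mL

Amount reaching circulation = F × Dose = 0.42 × 1720 = 722.4 mg
C₀ = F·Dose / Vd = 722.4 / 10.3 = 70.14 mg/L
k = ln2 / t½ = 0.693147 / 8.54 = 0.08116 h⁻¹
C = C₀ · e^(−k·t) = 70.14 × e^(−0.08116 × 38.2)
  = 70.14 × 0.04504 = 3.159 mg/L
(3.159 mg/L = 3.159 µg/mL)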